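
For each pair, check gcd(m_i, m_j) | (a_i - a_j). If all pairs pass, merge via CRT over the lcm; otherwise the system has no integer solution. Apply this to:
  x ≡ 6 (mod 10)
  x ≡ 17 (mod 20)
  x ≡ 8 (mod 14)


Moduli 10, 20, 14 are not pairwise coprime, so CRT works modulo lcm(m_i) when all pairwise compatibility conditions hold.
Pairwise compatibility: gcd(m_i, m_j) must divide a_i - a_j for every pair.
Merge one congruence at a time:
  Start: x ≡ 6 (mod 10).
  Combine with x ≡ 17 (mod 20): gcd(10, 20) = 10, and 17 - 6 = 11 is NOT divisible by 10.
    ⇒ system is inconsistent (no integer solution).

No solution (the system is inconsistent).


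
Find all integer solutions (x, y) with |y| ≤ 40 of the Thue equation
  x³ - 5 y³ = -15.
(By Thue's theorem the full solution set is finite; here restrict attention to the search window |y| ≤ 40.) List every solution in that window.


The equation is x³ - 5y³ = -15. For fixed y, x³ = 5·y³ − 15, so a solution requires the RHS to be a perfect cube.
Strategy: iterate y from -40 to 40, compute RHS = 5·y³ − 15, and check whether it is a (positive or negative) perfect cube.
Check small values of y:
  y = 0: RHS = -15 is not a perfect cube.
  y = 1: RHS = -10 is not a perfect cube.
  y = -1: RHS = -20 is not a perfect cube.
  y = 2: RHS = 25 is not a perfect cube.
  y = -2: RHS = -55 is not a perfect cube.
  y = 3: RHS = 120 is not a perfect cube.
  y = -3: RHS = -150 is not a perfect cube.
Continuing the search up to |y| = 40 finds no solutions either.
No (x, y) in the scanned range satisfies the equation.

No integer solutions with |y| ≤ 40.


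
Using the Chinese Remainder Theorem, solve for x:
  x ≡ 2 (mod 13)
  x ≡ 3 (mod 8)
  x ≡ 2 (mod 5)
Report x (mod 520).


Moduli 13, 8, 5 are pairwise coprime; by CRT there is a unique solution modulo M = 13 · 8 · 5 = 520.
Solve pairwise, accumulating the modulus:
  Start with x ≡ 2 (mod 13).
  Combine with x ≡ 3 (mod 8): since gcd(13, 8) = 1, we get a unique residue mod 104.
    Write x = 2 + 13·t and substitute into x ≡ 3 (mod 8): 13·t ≡ 3 − 2 = 1 (mod 8).
    Reduce coefficients mod 8: 5·t ≡ 1 (mod 8).
    The inverse of 5 mod 8 is 5 (since 5·5 = 25 = 3·8 + 1), so t ≡ 5·1 = 5 ≡ 5 (mod 8).
    Then x = 2 + 13·5 = 67, valid modulo lcm(13, 8) = 104: x ≡ 67 (mod 104).
  Combine with x ≡ 2 (mod 5): since gcd(104, 5) = 1, we get a unique residue mod 520.
    Write x = 67 + 104·t and substitute into x ≡ 2 (mod 5): 104·t ≡ 2 − 67 = -65 (mod 5).
    Reduce coefficients mod 5: 4·t ≡ 0 (mod 5).
    The inverse of 4 mod 5 is 4 (since 4·4 = 16 = 3·5 + 1), so t ≡ 4·0 = 0 ≡ 0 (mod 5).
    Then x = 67 + 104·0 = 67, valid modulo lcm(104, 5) = 520: x ≡ 67 (mod 520).
Verify: 67 mod 13 = 2 ✓, 67 mod 8 = 3 ✓, 67 mod 5 = 2 ✓.

x ≡ 67 (mod 520).


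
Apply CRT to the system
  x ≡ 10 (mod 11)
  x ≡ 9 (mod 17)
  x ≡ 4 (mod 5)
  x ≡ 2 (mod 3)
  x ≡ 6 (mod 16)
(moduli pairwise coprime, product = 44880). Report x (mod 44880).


Product of moduli M = 11 · 17 · 5 · 3 · 16 = 44880.
Merge one congruence at a time:
  Start: x ≡ 10 (mod 11).
  Combine with x ≡ 9 (mod 17); new modulus lcm = 187.
    Write x = 10 + 11·t and substitute into x ≡ 9 (mod 17): 11·t ≡ 9 − 10 = -1 (mod 17).
    Reduce coefficients mod 17: 11·t ≡ 16 (mod 17).
    The inverse of 11 mod 17 is 14 (since 11·14 = 154 = 9·17 + 1), so t ≡ 14·16 = 224 ≡ 3 (mod 17).
    Then x = 10 + 11·3 = 43, valid modulo lcm(11, 17) = 187: x ≡ 43 (mod 187).
  Combine with x ≡ 4 (mod 5); new modulus lcm = 935.
    Write x = 43 + 187·t and substitute into x ≡ 4 (mod 5): 187·t ≡ 4 − 43 = -39 (mod 5).
    Reduce coefficients mod 5: 2·t ≡ 1 (mod 5).
    The inverse of 2 mod 5 is 3 (since 2·3 = 6 = 1·5 + 1), so t ≡ 3·1 = 3 ≡ 3 (mod 5).
    Then x = 43 + 187·3 = 604, valid modulo lcm(187, 5) = 935: x ≡ 604 (mod 935).
  Combine with x ≡ 2 (mod 3); new modulus lcm = 2805.
    Write x = 604 + 935·t and substitute into x ≡ 2 (mod 3): 935·t ≡ 2 − 604 = -602 (mod 3).
    Reduce coefficients mod 3: 2·t ≡ 1 (mod 3).
    The inverse of 2 mod 3 is 2 (since 2·2 = 4 = 1·3 + 1), so t ≡ 2·1 = 2 ≡ 2 (mod 3).
    Then x = 604 + 935·2 = 2474, valid modulo lcm(935, 3) = 2805: x ≡ 2474 (mod 2805).
  Combine with x ≡ 6 (mod 16); new modulus lcm = 44880.
    Write x = 2474 + 2805·t and substitute into x ≡ 6 (mod 16): 2805·t ≡ 6 − 2474 = -2468 (mod 16).
    Reduce coefficients mod 16: 5·t ≡ 12 (mod 16).
    The inverse of 5 mod 16 is 13 (since 5·13 = 65 = 4·16 + 1), so t ≡ 13·12 = 156 ≡ 12 (mod 16).
    Then x = 2474 + 2805·12 = 36134, valid modulo lcm(2805, 16) = 44880: x ≡ 36134 (mod 44880).
Verify against each original: 36134 mod 11 = 10, 36134 mod 17 = 9, 36134 mod 5 = 4, 36134 mod 3 = 2, 36134 mod 16 = 6.

x ≡ 36134 (mod 44880).


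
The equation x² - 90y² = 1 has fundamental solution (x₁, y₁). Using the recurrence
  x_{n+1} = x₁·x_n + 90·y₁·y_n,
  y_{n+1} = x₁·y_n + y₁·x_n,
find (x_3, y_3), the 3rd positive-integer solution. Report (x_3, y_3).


Step 1: Find the fundamental solution (x₁, y₁) of x² - 90y² = 1.
  Expand √90 as a continued fraction. a₀ = ⌊√90⌋ = 9; iterate m_{k+1} = d_k·a_k − m_k, d_{k+1} = (90 − m_{k+1}²)/d_k, a_{k+1} = ⌊(a₀ + m_{k+1})/d_{k+1}⌋ (starting m₀ = 0, d₀ = 1), with convergents p_k = a_k·p_{k-1} + p_{k-2}, q_k = a_k·q_{k-1} + q_{k-2} (p₋₁ = 1, q₋₁ = 0):
  k = 0: a₀ = 9; p₀/q₀ = 9/1; p₀² − 90·q₀² = 81 − 90 = -9.
  k = 1: m = 9, d = 9, a = ⌊(9 + 9)/9⌋ = 2; p/q = (2·9 + 1)/(2·1 + 0) = 19/2; p² − 90·q² = 361 − 360 = 1.
  The first convergent with p² − 90·q² = 1 gives the fundamental solution (x₁, y₁) = (19, 2).
Step 2: Apply the recurrence (x_{n+1}, y_{n+1}) = (x₁x_n + 90y₁y_n, x₁y_n + y₁x_n) repeatedly.
  From (x_1, y_1) = (19, 2): x_2 = 19·19 + 90·2·2 = 721; y_2 = 19·2 + 2·19 = 76.
  From (x_2, y_2) = (721, 76): x_3 = 19·721 + 90·2·76 = 27379; y_3 = 19·76 + 2·721 = 2886.
Step 3: Verify x_3² - 90·y_3² = 749609641 - 749609640 = 1 (should be 1). ✓

(x_1, y_1) = (19, 2); (x_3, y_3) = (27379, 2886).


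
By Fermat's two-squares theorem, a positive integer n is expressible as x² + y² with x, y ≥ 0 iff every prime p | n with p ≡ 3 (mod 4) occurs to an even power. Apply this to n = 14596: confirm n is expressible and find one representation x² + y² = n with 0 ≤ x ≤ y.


Step 1: Factor n = 14596 = 2^2 · 41 · 89.
Step 2: Check the mod-4 condition on each prime factor: 2 = 2 (special); 41 ≡ 1 (mod 4), exponent 1; 89 ≡ 1 (mod 4), exponent 1.
All primes ≡ 3 (mod 4) appear to even exponent (or don't appear), so by the two-squares theorem n IS expressible as a sum of two squares.
Step 3: Build a representation. Group n = k² · m with k = 2 and m = 41 · 89 = 3649 (a product of primes ≡ 1 (mod 4)); a representation of m scales to one of n via (k·x)² + (k·y)² = k²(x² + y²). Each prime p ≡ 1 (mod 4) is itself a sum of two squares; find a² by testing p − a² for a perfect square:
  41: 41 − 1² = 40, 41 − 2² = 37, 41 − 3² = 32, 41 − 4² = 25 = 5² ⇒ 41 = 4² + 5².
  89: 89 − 1² = 88, 89 − 2² = 85, 89 − 3² = 80, 89 − 4² = 73, 89 − 5² = 64 = 8² ⇒ 89 = 5² + 8².
  Combine using the Brahmagupta–Fibonacci identity (a² + b²)(c² + d²) = (ac − bd)² + (ad + bc)² = (ac + bd)² + (ad − bc)²:
  41 · 89 = 3649: from (4² + 5²)(5² + 8²), take (4·5 − 5·8, 4·8 + 5·5) = (20 − 40, 32 + 25) = (-20, 57); dropping signs (only squares matter) gives (20, 57); check 20² + 57² = 400 + 3249 = 3649 ✓.
  Scale by k = 2: (2·20, 2·57) = (40, 114).
Step 4: Order so x ≤ y and verify: 40² + 114² = 1600 + 12996 = 14596 = n. ✓

n = 14596 = 40² + 114² (one valid representation with x ≤ y).


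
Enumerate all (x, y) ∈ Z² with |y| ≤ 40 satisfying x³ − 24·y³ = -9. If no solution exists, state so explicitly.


The equation is x³ - 24y³ = -9. For fixed y, x³ = 24·y³ − 9, so a solution requires the RHS to be a perfect cube.
Strategy: iterate y from -40 to 40, compute RHS = 24·y³ − 9, and check whether it is a (positive or negative) perfect cube.
Check small values of y:
  y = 0: RHS = -9 is not a perfect cube.
  y = 1: RHS = 15 is not a perfect cube.
  y = -1: RHS = -33 is not a perfect cube.
  y = 2: RHS = 183 is not a perfect cube.
  y = -2: RHS = -201 is not a perfect cube.
  y = 3: RHS = 639 is not a perfect cube.
  y = -3: RHS = -657 is not a perfect cube.
Continuing the search up to |y| = 40 finds no solutions either.
No (x, y) in the scanned range satisfies the equation.

No integer solutions with |y| ≤ 40.


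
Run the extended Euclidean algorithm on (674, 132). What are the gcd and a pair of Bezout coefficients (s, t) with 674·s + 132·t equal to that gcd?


Euclidean algorithm on (674, 132) — divide until remainder is 0:
  674 = 5 · 132 + 14
  132 = 9 · 14 + 6
  14 = 2 · 6 + 2
  6 = 3 · 2 + 0
gcd(674, 132) = 2.
Track Bezout coefficients alongside the remainders: start with r₀ = 674 = a·1 + b·0 (s = 1, t = 0) and r₁ = 132 = a·0 + b·1 (s = 0, t = 1); each new remainder r_{k+1} = r_{k-1} − q_k·r_k inherits s_{k+1} = s_{k-1} − q_k·s_k, t_{k+1} = t_{k-1} − q_k·t_k, so r_k = a·s_k + b·t_k at every step:
  q = 5: r = 14, s = 1 − 5·0 = 1, t = 0 − 5·1 = -5  (check: 674·1 + 132·(-5) = 14)
  q = 9: r = 6, s = 0 − 9·1 = -9, t = 1 − 9·(-5) = 46  (check: 674·(-9) + 132·46 = 6)
  q = 2: r = 2, s = 1 − 2·(-9) = 19, t = -5 − 2·46 = -97  (check: 674·19 + 132·(-97) = 2)
The row with r = 2 (the gcd) gives the Bezout coefficients s = 19, t = -97.
Result: 674 · (19) + 132 · (-97) = 2.

gcd(674, 132) = 2; s = 19, t = -97 (check: 674·19 + 132·(-97) = 2).


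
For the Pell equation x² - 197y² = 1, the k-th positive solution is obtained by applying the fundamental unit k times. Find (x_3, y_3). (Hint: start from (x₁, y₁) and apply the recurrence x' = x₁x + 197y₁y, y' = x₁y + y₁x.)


Step 1: Find the fundamental solution (x₁, y₁) of x² - 197y² = 1.
  Expand √197 as a continued fraction. a₀ = ⌊√197⌋ = 14; iterate m_{k+1} = d_k·a_k − m_k, d_{k+1} = (197 − m_{k+1}²)/d_k, a_{k+1} = ⌊(a₀ + m_{k+1})/d_{k+1}⌋ (starting m₀ = 0, d₀ = 1), with convergents p_k = a_k·p_{k-1} + p_{k-2}, q_k = a_k·q_{k-1} + q_{k-2} (p₋₁ = 1, q₋₁ = 0):
  k = 0: a₀ = 14; p₀/q₀ = 14/1; p₀² − 197·q₀² = 196 − 197 = -1.
  k = 1: m = 14, d = 1, a = ⌊(14 + 14)/1⌋ = 28; p/q = (28·14 + 1)/(28·1 + 0) = 393/28; p² − 197·q² = 154449 − 154448 = 1.
  The first convergent with p² − 197·q² = 1 gives the fundamental solution (x₁, y₁) = (393, 28).
Step 2: Apply the recurrence (x_{n+1}, y_{n+1}) = (x₁x_n + 197y₁y_n, x₁y_n + y₁x_n) repeatedly.
  From (x_1, y_1) = (393, 28): x_2 = 393·393 + 197·28·28 = 308897; y_2 = 393·28 + 28·393 = 22008.
  From (x_2, y_2) = (308897, 22008): x_3 = 393·308897 + 197·28·22008 = 242792649; y_3 = 393·22008 + 28·308897 = 17298260.
Step 3: Verify x_3² - 197·y_3² = 58948270408437201 - 58948270408437200 = 1 (should be 1). ✓

(x_1, y_1) = (393, 28); (x_3, y_3) = (242792649, 17298260).


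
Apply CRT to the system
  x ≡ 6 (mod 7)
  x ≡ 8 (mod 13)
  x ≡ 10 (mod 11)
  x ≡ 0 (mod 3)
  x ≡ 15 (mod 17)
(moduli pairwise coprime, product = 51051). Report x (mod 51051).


Product of moduli M = 7 · 13 · 11 · 3 · 17 = 51051.
Merge one congruence at a time:
  Start: x ≡ 6 (mod 7).
  Combine with x ≡ 8 (mod 13); new modulus lcm = 91.
    Write x = 6 + 7·t and substitute into x ≡ 8 (mod 13): 7·t ≡ 8 − 6 = 2 (mod 13).
    The inverse of 7 mod 13 is 2 (since 7·2 = 14 = 1·13 + 1), so t ≡ 2·2 = 4 ≡ 4 (mod 13).
    Then x = 6 + 7·4 = 34, valid modulo lcm(7, 13) = 91: x ≡ 34 (mod 91).
  Combine with x ≡ 10 (mod 11); new modulus lcm = 1001.
    Write x = 34 + 91·t and substitute into x ≡ 10 (mod 11): 91·t ≡ 10 − 34 = -24 (mod 11).
    Reduce coefficients mod 11: 3·t ≡ 9 (mod 11).
    The inverse of 3 mod 11 is 4 (since 3·4 = 12 = 1·11 + 1), so t ≡ 4·9 = 36 ≡ 3 (mod 11).
    Then x = 34 + 91·3 = 307, valid modulo lcm(91, 11) = 1001: x ≡ 307 (mod 1001).
  Combine with x ≡ 0 (mod 3); new modulus lcm = 3003.
    Write x = 307 + 1001·t and substitute into x ≡ 0 (mod 3): 1001·t ≡ 0 − 307 = -307 (mod 3).
    Reduce coefficients mod 3: 2·t ≡ 2 (mod 3).
    The inverse of 2 mod 3 is 2 (since 2·2 = 4 = 1·3 + 1), so t ≡ 2·2 = 4 ≡ 1 (mod 3).
    Then x = 307 + 1001·1 = 1308, valid modulo lcm(1001, 3) = 3003: x ≡ 1308 (mod 3003).
  Combine with x ≡ 15 (mod 17); new modulus lcm = 51051.
    Write x = 1308 + 3003·t and substitute into x ≡ 15 (mod 17): 3003·t ≡ 15 − 1308 = -1293 (mod 17).
    Reduce coefficients mod 17: 11·t ≡ 16 (mod 17).
    The inverse of 11 mod 17 is 14 (since 11·14 = 154 = 9·17 + 1), so t ≡ 14·16 = 224 ≡ 3 (mod 17).
    Then x = 1308 + 3003·3 = 10317, valid modulo lcm(3003, 17) = 51051: x ≡ 10317 (mod 51051).
Verify against each original: 10317 mod 7 = 6, 10317 mod 13 = 8, 10317 mod 11 = 10, 10317 mod 3 = 0, 10317 mod 17 = 15.

x ≡ 10317 (mod 51051).


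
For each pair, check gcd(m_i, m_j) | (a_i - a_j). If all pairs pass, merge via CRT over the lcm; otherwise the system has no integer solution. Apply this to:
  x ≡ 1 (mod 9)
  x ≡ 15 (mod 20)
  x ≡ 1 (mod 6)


Moduli 9, 20, 6 are not pairwise coprime, so CRT works modulo lcm(m_i) when all pairwise compatibility conditions hold.
Pairwise compatibility: gcd(m_i, m_j) must divide a_i - a_j for every pair.
Merge one congruence at a time:
  Start: x ≡ 1 (mod 9).
  Combine with x ≡ 15 (mod 20): gcd(9, 20) = 1; 15 - 1 = 14, which IS divisible by 1, so compatible.
    Write x = 1 + 9·t and substitute into x ≡ 15 (mod 20): 9·t ≡ 15 − 1 = 14 (mod 20).
    The inverse of 9 mod 20 is 9 (since 9·9 = 81 = 4·20 + 1), so t ≡ 9·14 = 126 ≡ 6 (mod 20).
    Then x = 1 + 9·6 = 55, valid modulo lcm(9, 20) = 180: x ≡ 55 (mod 180).
  Combine with x ≡ 1 (mod 6): gcd(180, 6) = 6; 1 - 55 = -54, which IS divisible by 6, so compatible.
    Write x = 55 + 180·t and substitute into x ≡ 1 (mod 6): 180·t ≡ 1 − 55 = -54 (mod 6).
    Divide the congruence (and modulus) by g = 6: 30·t ≡ -9 (mod 1).
    Modulo 1 every t works; take t = 0.
    Then x = 55 + 180·0 = 55, valid modulo lcm(180, 6) = 180: x ≡ 55 (mod 180).
Verify: 55 mod 9 = 1, 55 mod 20 = 15, 55 mod 6 = 1.

x ≡ 55 (mod 180).


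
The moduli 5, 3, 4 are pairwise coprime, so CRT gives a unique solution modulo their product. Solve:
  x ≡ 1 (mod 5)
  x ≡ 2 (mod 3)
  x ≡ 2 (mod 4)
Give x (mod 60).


Moduli 5, 3, 4 are pairwise coprime; by CRT there is a unique solution modulo M = 5 · 3 · 4 = 60.
Solve pairwise, accumulating the modulus:
  Start with x ≡ 1 (mod 5).
  Combine with x ≡ 2 (mod 3): since gcd(5, 3) = 1, we get a unique residue mod 15.
    Write x = 1 + 5·t and substitute into x ≡ 2 (mod 3): 5·t ≡ 2 − 1 = 1 (mod 3).
    Reduce coefficients mod 3: 2·t ≡ 1 (mod 3).
    The inverse of 2 mod 3 is 2 (since 2·2 = 4 = 1·3 + 1), so t ≡ 2·1 = 2 ≡ 2 (mod 3).
    Then x = 1 + 5·2 = 11, valid modulo lcm(5, 3) = 15: x ≡ 11 (mod 15).
  Combine with x ≡ 2 (mod 4): since gcd(15, 4) = 1, we get a unique residue mod 60.
    Write x = 11 + 15·t and substitute into x ≡ 2 (mod 4): 15·t ≡ 2 − 11 = -9 (mod 4).
    Reduce coefficients mod 4: 3·t ≡ 3 (mod 4).
    The inverse of 3 mod 4 is 3 (since 3·3 = 9 = 2·4 + 1), so t ≡ 3·3 = 9 ≡ 1 (mod 4).
    Then x = 11 + 15·1 = 26, valid modulo lcm(15, 4) = 60: x ≡ 26 (mod 60).
Verify: 26 mod 5 = 1 ✓, 26 mod 3 = 2 ✓, 26 mod 4 = 2 ✓.

x ≡ 26 (mod 60).


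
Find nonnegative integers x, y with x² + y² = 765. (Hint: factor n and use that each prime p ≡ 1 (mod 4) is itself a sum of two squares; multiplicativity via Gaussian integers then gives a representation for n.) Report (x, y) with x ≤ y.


Step 1: Factor n = 765 = 3^2 · 5 · 17.
Step 2: Check the mod-4 condition on each prime factor: 3 ≡ 3 (mod 4), exponent 2 (must be even); 5 ≡ 1 (mod 4), exponent 1; 17 ≡ 1 (mod 4), exponent 1.
All primes ≡ 3 (mod 4) appear to even exponent (or don't appear), so by the two-squares theorem n IS expressible as a sum of two squares.
Step 3: Build a representation. Group n = k² · m with k = 3 and m = 5 · 17 = 85 (a product of primes ≡ 1 (mod 4)); a representation of m scales to one of n via (k·x)² + (k·y)² = k²(x² + y²). Each prime p ≡ 1 (mod 4) is itself a sum of two squares; find a² by testing p − a² for a perfect square:
  5: 5 − 1² = 4 = 2² ⇒ 5 = 1² + 2².
  17: 17 − 1² = 16 = 4² ⇒ 17 = 1² + 4².
  Combine using the Brahmagupta–Fibonacci identity (a² + b²)(c² + d²) = (ac − bd)² + (ad + bc)² = (ac + bd)² + (ad − bc)²:
  5 · 17 = 85: from (1² + 2²)(1² + 4²), take (1·1 − 2·4, 1·4 + 2·1) = (1 − 8, 4 + 2) = (-7, 6); dropping signs (only squares matter) gives (7, 6); check 7² + 6² = 49 + 36 = 85 ✓.
  Scale by k = 3: (3·7, 3·6) = (21, 18).
Step 4: Order so x ≤ y and verify: 18² + 21² = 324 + 441 = 765 = n. ✓

n = 765 = 18² + 21² (one valid representation with x ≤ y).


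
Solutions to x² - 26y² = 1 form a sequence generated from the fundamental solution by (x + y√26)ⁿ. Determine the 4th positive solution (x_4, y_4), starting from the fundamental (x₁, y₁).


Step 1: Find the fundamental solution (x₁, y₁) of x² - 26y² = 1.
  Expand √26 as a continued fraction. a₀ = ⌊√26⌋ = 5; iterate m_{k+1} = d_k·a_k − m_k, d_{k+1} = (26 − m_{k+1}²)/d_k, a_{k+1} = ⌊(a₀ + m_{k+1})/d_{k+1}⌋ (starting m₀ = 0, d₀ = 1), with convergents p_k = a_k·p_{k-1} + p_{k-2}, q_k = a_k·q_{k-1} + q_{k-2} (p₋₁ = 1, q₋₁ = 0):
  k = 0: a₀ = 5; p₀/q₀ = 5/1; p₀² − 26·q₀² = 25 − 26 = -1.
  k = 1: m = 5, d = 1, a = ⌊(5 + 5)/1⌋ = 10; p/q = (10·5 + 1)/(10·1 + 0) = 51/10; p² − 26·q² = 2601 − 2600 = 1.
  The first convergent with p² − 26·q² = 1 gives the fundamental solution (x₁, y₁) = (51, 10).
Step 2: Apply the recurrence (x_{n+1}, y_{n+1}) = (x₁x_n + 26y₁y_n, x₁y_n + y₁x_n) repeatedly.
  From (x_1, y_1) = (51, 10): x_2 = 51·51 + 26·10·10 = 5201; y_2 = 51·10 + 10·51 = 1020.
  From (x_2, y_2) = (5201, 1020): x_3 = 51·5201 + 26·10·1020 = 530451; y_3 = 51·1020 + 10·5201 = 104030.
  From (x_3, y_3) = (530451, 104030): x_4 = 51·530451 + 26·10·104030 = 54100801; y_4 = 51·104030 + 10·530451 = 10610040.
Step 3: Verify x_4² - 26·y_4² = 2926896668841601 - 2926896668841600 = 1 (should be 1). ✓

(x_1, y_1) = (51, 10); (x_4, y_4) = (54100801, 10610040).


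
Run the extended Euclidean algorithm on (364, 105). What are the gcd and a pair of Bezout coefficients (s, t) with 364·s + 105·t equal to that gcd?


Euclidean algorithm on (364, 105) — divide until remainder is 0:
  364 = 3 · 105 + 49
  105 = 2 · 49 + 7
  49 = 7 · 7 + 0
gcd(364, 105) = 7.
Track Bezout coefficients alongside the remainders: start with r₀ = 364 = a·1 + b·0 (s = 1, t = 0) and r₁ = 105 = a·0 + b·1 (s = 0, t = 1); each new remainder r_{k+1} = r_{k-1} − q_k·r_k inherits s_{k+1} = s_{k-1} − q_k·s_k, t_{k+1} = t_{k-1} − q_k·t_k, so r_k = a·s_k + b·t_k at every step:
  q = 3: r = 49, s = 1 − 3·0 = 1, t = 0 − 3·1 = -3  (check: 364·1 + 105·(-3) = 49)
  q = 2: r = 7, s = 0 − 2·1 = -2, t = 1 − 2·(-3) = 7  (check: 364·(-2) + 105·7 = 7)
The row with r = 7 (the gcd) gives the Bezout coefficients s = -2, t = 7.
Result: 364 · (-2) + 105 · (7) = 7.

gcd(364, 105) = 7; s = -2, t = 7 (check: 364·(-2) + 105·7 = 7).


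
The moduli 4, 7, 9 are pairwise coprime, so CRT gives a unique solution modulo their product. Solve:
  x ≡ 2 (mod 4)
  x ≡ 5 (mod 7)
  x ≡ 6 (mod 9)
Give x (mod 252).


Moduli 4, 7, 9 are pairwise coprime; by CRT there is a unique solution modulo M = 4 · 7 · 9 = 252.
Solve pairwise, accumulating the modulus:
  Start with x ≡ 2 (mod 4).
  Combine with x ≡ 5 (mod 7): since gcd(4, 7) = 1, we get a unique residue mod 28.
    Write x = 2 + 4·t and substitute into x ≡ 5 (mod 7): 4·t ≡ 5 − 2 = 3 (mod 7).
    The inverse of 4 mod 7 is 2 (since 4·2 = 8 = 1·7 + 1), so t ≡ 2·3 = 6 ≡ 6 (mod 7).
    Then x = 2 + 4·6 = 26, valid modulo lcm(4, 7) = 28: x ≡ 26 (mod 28).
  Combine with x ≡ 6 (mod 9): since gcd(28, 9) = 1, we get a unique residue mod 252.
    Write x = 26 + 28·t and substitute into x ≡ 6 (mod 9): 28·t ≡ 6 − 26 = -20 (mod 9).
    Reduce coefficients mod 9: 1·t ≡ 7 (mod 9).
    So t ≡ 7 (mod 9).
    Then x = 26 + 28·7 = 222, valid modulo lcm(28, 9) = 252: x ≡ 222 (mod 252).
Verify: 222 mod 4 = 2 ✓, 222 mod 7 = 5 ✓, 222 mod 9 = 6 ✓.

x ≡ 222 (mod 252).


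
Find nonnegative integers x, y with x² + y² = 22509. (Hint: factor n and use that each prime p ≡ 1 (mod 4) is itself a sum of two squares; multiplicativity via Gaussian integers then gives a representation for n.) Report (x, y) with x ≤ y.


Step 1: Factor n = 22509 = 3^2 · 41 · 61.
Step 2: Check the mod-4 condition on each prime factor: 3 ≡ 3 (mod 4), exponent 2 (must be even); 41 ≡ 1 (mod 4), exponent 1; 61 ≡ 1 (mod 4), exponent 1.
All primes ≡ 3 (mod 4) appear to even exponent (or don't appear), so by the two-squares theorem n IS expressible as a sum of two squares.
Step 3: Build a representation. Group n = k² · m with k = 3 and m = 41 · 61 = 2501 (a product of primes ≡ 1 (mod 4)); a representation of m scales to one of n via (k·x)² + (k·y)² = k²(x² + y²). Each prime p ≡ 1 (mod 4) is itself a sum of two squares; find a² by testing p − a² for a perfect square:
  41: 41 − 1² = 40, 41 − 2² = 37, 41 − 3² = 32, 41 − 4² = 25 = 5² ⇒ 41 = 4² + 5².
  61: 61 − 1² = 60, 61 − 2² = 57, 61 − 3² = 52, 61 − 4² = 45, 61 − 5² = 36 = 6² ⇒ 61 = 5² + 6².
  Combine using the Brahmagupta–Fibonacci identity (a² + b²)(c² + d²) = (ac − bd)² + (ad + bc)² = (ac + bd)² + (ad − bc)²:
  41 · 61 = 2501: from (4² + 5²)(5² + 6²), take (4·5 − 5·6, 4·6 + 5·5) = (20 − 30, 24 + 25) = (-10, 49); dropping signs (only squares matter) gives (10, 49); check 10² + 49² = 100 + 2401 = 2501 ✓.
  Scale by k = 3: (3·10, 3·49) = (30, 147).
Step 4: Order so x ≤ y and verify: 30² + 147² = 900 + 21609 = 22509 = n. ✓

n = 22509 = 30² + 147² (one valid representation with x ≤ y).


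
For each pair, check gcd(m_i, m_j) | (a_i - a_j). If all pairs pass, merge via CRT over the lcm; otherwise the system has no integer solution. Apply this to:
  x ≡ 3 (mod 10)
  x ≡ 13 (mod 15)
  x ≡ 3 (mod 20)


Moduli 10, 15, 20 are not pairwise coprime, so CRT works modulo lcm(m_i) when all pairwise compatibility conditions hold.
Pairwise compatibility: gcd(m_i, m_j) must divide a_i - a_j for every pair.
Merge one congruence at a time:
  Start: x ≡ 3 (mod 10).
  Combine with x ≡ 13 (mod 15): gcd(10, 15) = 5; 13 - 3 = 10, which IS divisible by 5, so compatible.
    Write x = 3 + 10·t and substitute into x ≡ 13 (mod 15): 10·t ≡ 13 − 3 = 10 (mod 15).
    Divide the congruence (and modulus) by g = 5: 2·t ≡ 2 (mod 3).
    The inverse of 2 mod 3 is 2 (since 2·2 = 4 = 1·3 + 1), so t ≡ 2·2 = 4 ≡ 1 (mod 3).
    Then x = 3 + 10·1 = 13, valid modulo lcm(10, 15) = 30: x ≡ 13 (mod 30).
  Combine with x ≡ 3 (mod 20): gcd(30, 20) = 10; 3 - 13 = -10, which IS divisible by 10, so compatible.
    Write x = 13 + 30·t and substitute into x ≡ 3 (mod 20): 30·t ≡ 3 − 13 = -10 (mod 20).
    Divide the congruence (and modulus) by g = 10: 3·t ≡ -1 (mod 2).
    Reduce coefficients mod 2: 1·t ≡ 1 (mod 2).
    So t ≡ 1 (mod 2).
    Then x = 13 + 30·1 = 43, valid modulo lcm(30, 20) = 60: x ≡ 43 (mod 60).
Verify: 43 mod 10 = 3, 43 mod 15 = 13, 43 mod 20 = 3.

x ≡ 43 (mod 60).


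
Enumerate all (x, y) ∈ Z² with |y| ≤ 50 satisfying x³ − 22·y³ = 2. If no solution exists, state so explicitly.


The equation is x³ - 22y³ = 2. For fixed y, x³ = 22·y³ + 2, so a solution requires the RHS to be a perfect cube.
Strategy: iterate y from -50 to 50, compute RHS = 22·y³ + 2, and check whether it is a (positive or negative) perfect cube.
Check small values of y:
  y = 0: RHS = 2 is not a perfect cube.
  y = 1: RHS = 24 is not a perfect cube.
  y = -1: RHS = -20 is not a perfect cube.
  y = 2: RHS = 178 is not a perfect cube.
  y = -2: RHS = -174 is not a perfect cube.
  y = 3: RHS = 596 is not a perfect cube.
  y = -3: RHS = -592 is not a perfect cube.
Continuing the search up to |y| = 50 finds no solutions either.
No (x, y) in the scanned range satisfies the equation.

No integer solutions with |y| ≤ 50.


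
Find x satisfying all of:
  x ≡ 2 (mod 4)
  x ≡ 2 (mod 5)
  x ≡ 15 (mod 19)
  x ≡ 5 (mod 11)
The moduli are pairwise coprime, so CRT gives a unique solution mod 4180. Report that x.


Product of moduli M = 4 · 5 · 19 · 11 = 4180.
Merge one congruence at a time:
  Start: x ≡ 2 (mod 4).
  Combine with x ≡ 2 (mod 5); new modulus lcm = 20.
    Write x = 2 + 4·t and substitute into x ≡ 2 (mod 5): 4·t ≡ 2 − 2 = 0 (mod 5).
    The inverse of 4 mod 5 is 4 (since 4·4 = 16 = 3·5 + 1), so t ≡ 4·0 = 0 ≡ 0 (mod 5).
    Then x = 2 + 4·0 = 2, valid modulo lcm(4, 5) = 20: x ≡ 2 (mod 20).
  Combine with x ≡ 15 (mod 19); new modulus lcm = 380.
    Write x = 2 + 20·t and substitute into x ≡ 15 (mod 19): 20·t ≡ 15 − 2 = 13 (mod 19).
    Reduce coefficients mod 19: 1·t ≡ 13 (mod 19).
    So t ≡ 13 (mod 19).
    Then x = 2 + 20·13 = 262, valid modulo lcm(20, 19) = 380: x ≡ 262 (mod 380).
  Combine with x ≡ 5 (mod 11); new modulus lcm = 4180.
    Write x = 262 + 380·t and substitute into x ≡ 5 (mod 11): 380·t ≡ 5 − 262 = -257 (mod 11).
    Reduce coefficients mod 11: 6·t ≡ 7 (mod 11).
    The inverse of 6 mod 11 is 2 (since 6·2 = 12 = 1·11 + 1), so t ≡ 2·7 = 14 ≡ 3 (mod 11).
    Then x = 262 + 380·3 = 1402, valid modulo lcm(380, 11) = 4180: x ≡ 1402 (mod 4180).
Verify against each original: 1402 mod 4 = 2, 1402 mod 5 = 2, 1402 mod 19 = 15, 1402 mod 11 = 5.

x ≡ 1402 (mod 4180).


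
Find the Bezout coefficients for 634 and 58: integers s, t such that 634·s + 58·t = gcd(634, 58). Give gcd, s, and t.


Euclidean algorithm on (634, 58) — divide until remainder is 0:
  634 = 10 · 58 + 54
  58 = 1 · 54 + 4
  54 = 13 · 4 + 2
  4 = 2 · 2 + 0
gcd(634, 58) = 2.
Track Bezout coefficients alongside the remainders: start with r₀ = 634 = a·1 + b·0 (s = 1, t = 0) and r₁ = 58 = a·0 + b·1 (s = 0, t = 1); each new remainder r_{k+1} = r_{k-1} − q_k·r_k inherits s_{k+1} = s_{k-1} − q_k·s_k, t_{k+1} = t_{k-1} − q_k·t_k, so r_k = a·s_k + b·t_k at every step:
  q = 10: r = 54, s = 1 − 10·0 = 1, t = 0 − 10·1 = -10  (check: 634·1 + 58·(-10) = 54)
  q = 1: r = 4, s = 0 − 1·1 = -1, t = 1 − 1·(-10) = 11  (check: 634·(-1) + 58·11 = 4)
  q = 13: r = 2, s = 1 − 13·(-1) = 14, t = -10 − 13·11 = -153  (check: 634·14 + 58·(-153) = 2)
The row with r = 2 (the gcd) gives the Bezout coefficients s = 14, t = -153.
Result: 634 · (14) + 58 · (-153) = 2.

gcd(634, 58) = 2; s = 14, t = -153 (check: 634·14 + 58·(-153) = 2).


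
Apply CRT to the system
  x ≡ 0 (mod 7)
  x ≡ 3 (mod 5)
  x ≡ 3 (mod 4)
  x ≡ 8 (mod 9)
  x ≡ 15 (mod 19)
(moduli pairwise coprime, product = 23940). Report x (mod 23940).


Product of moduli M = 7 · 5 · 4 · 9 · 19 = 23940.
Merge one congruence at a time:
  Start: x ≡ 0 (mod 7).
  Combine with x ≡ 3 (mod 5); new modulus lcm = 35.
    Write x = 0 + 7·t and substitute into x ≡ 3 (mod 5): 7·t ≡ 3 − 0 = 3 (mod 5).
    Reduce coefficients mod 5: 2·t ≡ 3 (mod 5).
    The inverse of 2 mod 5 is 3 (since 2·3 = 6 = 1·5 + 1), so t ≡ 3·3 = 9 ≡ 4 (mod 5).
    Then x = 0 + 7·4 = 28, valid modulo lcm(7, 5) = 35: x ≡ 28 (mod 35).
  Combine with x ≡ 3 (mod 4); new modulus lcm = 140.
    Write x = 28 + 35·t and substitute into x ≡ 3 (mod 4): 35·t ≡ 3 − 28 = -25 (mod 4).
    Reduce coefficients mod 4: 3·t ≡ 3 (mod 4).
    The inverse of 3 mod 4 is 3 (since 3·3 = 9 = 2·4 + 1), so t ≡ 3·3 = 9 ≡ 1 (mod 4).
    Then x = 28 + 35·1 = 63, valid modulo lcm(35, 4) = 140: x ≡ 63 (mod 140).
  Combine with x ≡ 8 (mod 9); new modulus lcm = 1260.
    Write x = 63 + 140·t and substitute into x ≡ 8 (mod 9): 140·t ≡ 8 − 63 = -55 (mod 9).
    Reduce coefficients mod 9: 5·t ≡ 8 (mod 9).
    The inverse of 5 mod 9 is 2 (since 5·2 = 10 = 1·9 + 1), so t ≡ 2·8 = 16 ≡ 7 (mod 9).
    Then x = 63 + 140·7 = 1043, valid modulo lcm(140, 9) = 1260: x ≡ 1043 (mod 1260).
  Combine with x ≡ 15 (mod 19); new modulus lcm = 23940.
    Write x = 1043 + 1260·t and substitute into x ≡ 15 (mod 19): 1260·t ≡ 15 − 1043 = -1028 (mod 19).
    Reduce coefficients mod 19: 6·t ≡ 17 (mod 19).
    The inverse of 6 mod 19 is 16 (since 6·16 = 96 = 5·19 + 1), so t ≡ 16·17 = 272 ≡ 6 (mod 19).
    Then x = 1043 + 1260·6 = 8603, valid modulo lcm(1260, 19) = 23940: x ≡ 8603 (mod 23940).
Verify against each original: 8603 mod 7 = 0, 8603 mod 5 = 3, 8603 mod 4 = 3, 8603 mod 9 = 8, 8603 mod 19 = 15.

x ≡ 8603 (mod 23940).


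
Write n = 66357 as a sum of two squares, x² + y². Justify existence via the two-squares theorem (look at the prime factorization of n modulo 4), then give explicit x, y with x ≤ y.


Step 1: Factor n = 66357 = 3^2 · 73 · 101.
Step 2: Check the mod-4 condition on each prime factor: 3 ≡ 3 (mod 4), exponent 2 (must be even); 73 ≡ 1 (mod 4), exponent 1; 101 ≡ 1 (mod 4), exponent 1.
All primes ≡ 3 (mod 4) appear to even exponent (or don't appear), so by the two-squares theorem n IS expressible as a sum of two squares.
Step 3: Build a representation. Group n = k² · m with k = 3 and m = 73 · 101 = 7373 (a product of primes ≡ 1 (mod 4)); a representation of m scales to one of n via (k·x)² + (k·y)² = k²(x² + y²). Each prime p ≡ 1 (mod 4) is itself a sum of two squares; find a² by testing p − a² for a perfect square:
  73: 73 − 1² = 72, 73 − 2² = 69, 73 − 3² = 64 = 8² ⇒ 73 = 3² + 8².
  101: 101 − 1² = 100 = 10² ⇒ 101 = 1² + 10².
  Combine using the Brahmagupta–Fibonacci identity (a² + b²)(c² + d²) = (ac − bd)² + (ad + bc)² = (ac + bd)² + (ad − bc)²:
  73 · 101 = 7373: from (3² + 8²)(1² + 10²), take (3·1 − 8·10, 3·10 + 8·1) = (3 − 80, 30 + 8) = (-77, 38); dropping signs (only squares matter) gives (77, 38); check 77² + 38² = 5929 + 1444 = 7373 ✓.
  Scale by k = 3: (3·77, 3·38) = (231, 114).
Step 4: Order so x ≤ y and verify: 114² + 231² = 12996 + 53361 = 66357 = n. ✓

n = 66357 = 114² + 231² (one valid representation with x ≤ y).


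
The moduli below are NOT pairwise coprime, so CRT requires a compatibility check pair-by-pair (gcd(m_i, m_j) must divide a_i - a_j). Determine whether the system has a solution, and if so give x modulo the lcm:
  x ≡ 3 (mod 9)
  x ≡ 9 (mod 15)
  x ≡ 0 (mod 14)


Moduli 9, 15, 14 are not pairwise coprime, so CRT works modulo lcm(m_i) when all pairwise compatibility conditions hold.
Pairwise compatibility: gcd(m_i, m_j) must divide a_i - a_j for every pair.
Merge one congruence at a time:
  Start: x ≡ 3 (mod 9).
  Combine with x ≡ 9 (mod 15): gcd(9, 15) = 3; 9 - 3 = 6, which IS divisible by 3, so compatible.
    Write x = 3 + 9·t and substitute into x ≡ 9 (mod 15): 9·t ≡ 9 − 3 = 6 (mod 15).
    Divide the congruence (and modulus) by g = 3: 3·t ≡ 2 (mod 5).
    The inverse of 3 mod 5 is 2 (since 3·2 = 6 = 1·5 + 1), so t ≡ 2·2 = 4 ≡ 4 (mod 5).
    Then x = 3 + 9·4 = 39, valid modulo lcm(9, 15) = 45: x ≡ 39 (mod 45).
  Combine with x ≡ 0 (mod 14): gcd(45, 14) = 1; 0 - 39 = -39, which IS divisible by 1, so compatible.
    Write x = 39 + 45·t and substitute into x ≡ 0 (mod 14): 45·t ≡ 0 − 39 = -39 (mod 14).
    Reduce coefficients mod 14: 3·t ≡ 3 (mod 14).
    The inverse of 3 mod 14 is 5 (since 3·5 = 15 = 1·14 + 1), so t ≡ 5·3 = 15 ≡ 1 (mod 14).
    Then x = 39 + 45·1 = 84, valid modulo lcm(45, 14) = 630: x ≡ 84 (mod 630).
Verify: 84 mod 9 = 3, 84 mod 15 = 9, 84 mod 14 = 0.

x ≡ 84 (mod 630).


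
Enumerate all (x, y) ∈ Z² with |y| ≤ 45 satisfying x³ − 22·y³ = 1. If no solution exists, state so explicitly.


The equation is x³ - 22y³ = 1. For fixed y, x³ = 22·y³ + 1, so a solution requires the RHS to be a perfect cube.
Strategy: iterate y from -45 to 45, compute RHS = 22·y³ + 1, and check whether it is a (positive or negative) perfect cube.
Check small values of y:
  y = 0: RHS = 1 = (1)³ ⇒ x = 1 works.
  y = 1: RHS = 23 is not a perfect cube.
  y = -1: RHS = -21 is not a perfect cube.
  y = 2: RHS = 177 is not a perfect cube.
  y = -2: RHS = -175 is not a perfect cube.
  y = 3: RHS = 595 is not a perfect cube.
  y = -3: RHS = -593 is not a perfect cube.
Continuing the search up to |y| = 45 finds no further solutions beyond those listed.
Collected solutions: (1, 0).

Solutions (with |y| ≤ 45): (1, 0).


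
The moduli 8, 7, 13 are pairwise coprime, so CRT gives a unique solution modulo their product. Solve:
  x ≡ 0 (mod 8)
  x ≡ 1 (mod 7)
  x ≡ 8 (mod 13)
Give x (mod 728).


Moduli 8, 7, 13 are pairwise coprime; by CRT there is a unique solution modulo M = 8 · 7 · 13 = 728.
Solve pairwise, accumulating the modulus:
  Start with x ≡ 0 (mod 8).
  Combine with x ≡ 1 (mod 7): since gcd(8, 7) = 1, we get a unique residue mod 56.
    Write x = 0 + 8·t and substitute into x ≡ 1 (mod 7): 8·t ≡ 1 − 0 = 1 (mod 7).
    Reduce coefficients mod 7: 1·t ≡ 1 (mod 7).
    So t ≡ 1 (mod 7).
    Then x = 0 + 8·1 = 8, valid modulo lcm(8, 7) = 56: x ≡ 8 (mod 56).
  Combine with x ≡ 8 (mod 13): since gcd(56, 13) = 1, we get a unique residue mod 728.
    Write x = 8 + 56·t and substitute into x ≡ 8 (mod 13): 56·t ≡ 8 − 8 = 0 (mod 13).
    Reduce coefficients mod 13: 4·t ≡ 0 (mod 13).
    The inverse of 4 mod 13 is 10 (since 4·10 = 40 = 3·13 + 1), so t ≡ 10·0 = 0 ≡ 0 (mod 13).
    Then x = 8 + 56·0 = 8, valid modulo lcm(56, 13) = 728: x ≡ 8 (mod 728).
Verify: 8 mod 8 = 0 ✓, 8 mod 7 = 1 ✓, 8 mod 13 = 8 ✓.

x ≡ 8 (mod 728).


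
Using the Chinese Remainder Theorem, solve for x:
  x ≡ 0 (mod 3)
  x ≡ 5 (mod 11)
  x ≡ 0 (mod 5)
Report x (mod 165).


Moduli 3, 11, 5 are pairwise coprime; by CRT there is a unique solution modulo M = 3 · 11 · 5 = 165.
Solve pairwise, accumulating the modulus:
  Start with x ≡ 0 (mod 3).
  Combine with x ≡ 5 (mod 11): since gcd(3, 11) = 1, we get a unique residue mod 33.
    Write x = 0 + 3·t and substitute into x ≡ 5 (mod 11): 3·t ≡ 5 − 0 = 5 (mod 11).
    The inverse of 3 mod 11 is 4 (since 3·4 = 12 = 1·11 + 1), so t ≡ 4·5 = 20 ≡ 9 (mod 11).
    Then x = 0 + 3·9 = 27, valid modulo lcm(3, 11) = 33: x ≡ 27 (mod 33).
  Combine with x ≡ 0 (mod 5): since gcd(33, 5) = 1, we get a unique residue mod 165.
    Write x = 27 + 33·t and substitute into x ≡ 0 (mod 5): 33·t ≡ 0 − 27 = -27 (mod 5).
    Reduce coefficients mod 5: 3·t ≡ 3 (mod 5).
    The inverse of 3 mod 5 is 2 (since 3·2 = 6 = 1·5 + 1), so t ≡ 2·3 = 6 ≡ 1 (mod 5).
    Then x = 27 + 33·1 = 60, valid modulo lcm(33, 5) = 165: x ≡ 60 (mod 165).
Verify: 60 mod 3 = 0 ✓, 60 mod 11 = 5 ✓, 60 mod 5 = 0 ✓.

x ≡ 60 (mod 165).


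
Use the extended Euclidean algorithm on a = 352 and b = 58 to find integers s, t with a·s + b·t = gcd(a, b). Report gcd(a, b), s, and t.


Euclidean algorithm on (352, 58) — divide until remainder is 0:
  352 = 6 · 58 + 4
  58 = 14 · 4 + 2
  4 = 2 · 2 + 0
gcd(352, 58) = 2.
Track Bezout coefficients alongside the remainders: start with r₀ = 352 = a·1 + b·0 (s = 1, t = 0) and r₁ = 58 = a·0 + b·1 (s = 0, t = 1); each new remainder r_{k+1} = r_{k-1} − q_k·r_k inherits s_{k+1} = s_{k-1} − q_k·s_k, t_{k+1} = t_{k-1} − q_k·t_k, so r_k = a·s_k + b·t_k at every step:
  q = 6: r = 4, s = 1 − 6·0 = 1, t = 0 − 6·1 = -6  (check: 352·1 + 58·(-6) = 4)
  q = 14: r = 2, s = 0 − 14·1 = -14, t = 1 − 14·(-6) = 85  (check: 352·(-14) + 58·85 = 2)
The row with r = 2 (the gcd) gives the Bezout coefficients s = -14, t = 85.
Result: 352 · (-14) + 58 · (85) = 2.

gcd(352, 58) = 2; s = -14, t = 85 (check: 352·(-14) + 58·85 = 2).


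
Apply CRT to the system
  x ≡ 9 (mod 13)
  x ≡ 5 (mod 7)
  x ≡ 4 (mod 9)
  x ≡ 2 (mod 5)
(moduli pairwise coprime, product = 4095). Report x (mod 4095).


Product of moduli M = 13 · 7 · 9 · 5 = 4095.
Merge one congruence at a time:
  Start: x ≡ 9 (mod 13).
  Combine with x ≡ 5 (mod 7); new modulus lcm = 91.
    Write x = 9 + 13·t and substitute into x ≡ 5 (mod 7): 13·t ≡ 5 − 9 = -4 (mod 7).
    Reduce coefficients mod 7: 6·t ≡ 3 (mod 7).
    The inverse of 6 mod 7 is 6 (since 6·6 = 36 = 5·7 + 1), so t ≡ 6·3 = 18 ≡ 4 (mod 7).
    Then x = 9 + 13·4 = 61, valid modulo lcm(13, 7) = 91: x ≡ 61 (mod 91).
  Combine with x ≡ 4 (mod 9); new modulus lcm = 819.
    Write x = 61 + 91·t and substitute into x ≡ 4 (mod 9): 91·t ≡ 4 − 61 = -57 (mod 9).
    Reduce coefficients mod 9: 1·t ≡ 6 (mod 9).
    So t ≡ 6 (mod 9).
    Then x = 61 + 91·6 = 607, valid modulo lcm(91, 9) = 819: x ≡ 607 (mod 819).
  Combine with x ≡ 2 (mod 5); new modulus lcm = 4095.
    Write x = 607 + 819·t and substitute into x ≡ 2 (mod 5): 819·t ≡ 2 − 607 = -605 (mod 5).
    Reduce coefficients mod 5: 4·t ≡ 0 (mod 5).
    The inverse of 4 mod 5 is 4 (since 4·4 = 16 = 3·5 + 1), so t ≡ 4·0 = 0 ≡ 0 (mod 5).
    Then x = 607 + 819·0 = 607, valid modulo lcm(819, 5) = 4095: x ≡ 607 (mod 4095).
Verify against each original: 607 mod 13 = 9, 607 mod 7 = 5, 607 mod 9 = 4, 607 mod 5 = 2.

x ≡ 607 (mod 4095).


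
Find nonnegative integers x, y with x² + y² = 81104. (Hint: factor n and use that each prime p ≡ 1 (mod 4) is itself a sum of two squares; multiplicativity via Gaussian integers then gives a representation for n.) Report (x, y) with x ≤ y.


Step 1: Factor n = 81104 = 2^4 · 37 · 137.
Step 2: Check the mod-4 condition on each prime factor: 2 = 2 (special); 37 ≡ 1 (mod 4), exponent 1; 137 ≡ 1 (mod 4), exponent 1.
All primes ≡ 3 (mod 4) appear to even exponent (or don't appear), so by the two-squares theorem n IS expressible as a sum of two squares.
Step 3: Build a representation. Group n = k² · m with k = 4 and m = 37 · 137 = 5069 (a product of primes ≡ 1 (mod 4)); a representation of m scales to one of n via (k·x)² + (k·y)² = k²(x² + y²). Each prime p ≡ 1 (mod 4) is itself a sum of two squares; find a² by testing p − a² for a perfect square:
  37: 37 − 1² = 36 = 6² ⇒ 37 = 1² + 6².
  137: 137 − 1² = 136, 137 − 2² = 133, 137 − 3² = 128, 137 − 4² = 121 = 11² ⇒ 137 = 4² + 11².
  Combine using the Brahmagupta–Fibonacci identity (a² + b²)(c² + d²) = (ac − bd)² + (ad + bc)² = (ac + bd)² + (ad − bc)²:
  37 · 137 = 5069: from (1² + 6²)(4² + 11²), take (1·4 − 6·11, 1·11 + 6·4) = (4 − 66, 11 + 24) = (-62, 35); dropping signs (only squares matter) gives (62, 35); check 62² + 35² = 3844 + 1225 = 5069 ✓.
  Scale by k = 4: (4·62, 4·35) = (248, 140).
Step 4: Order so x ≤ y and verify: 140² + 248² = 19600 + 61504 = 81104 = n. ✓

n = 81104 = 140² + 248² (one valid representation with x ≤ y).


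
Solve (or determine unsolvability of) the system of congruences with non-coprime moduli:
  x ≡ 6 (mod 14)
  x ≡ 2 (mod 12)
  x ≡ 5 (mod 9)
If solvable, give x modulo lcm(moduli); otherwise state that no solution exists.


Moduli 14, 12, 9 are not pairwise coprime, so CRT works modulo lcm(m_i) when all pairwise compatibility conditions hold.
Pairwise compatibility: gcd(m_i, m_j) must divide a_i - a_j for every pair.
Merge one congruence at a time:
  Start: x ≡ 6 (mod 14).
  Combine with x ≡ 2 (mod 12): gcd(14, 12) = 2; 2 - 6 = -4, which IS divisible by 2, so compatible.
    Write x = 6 + 14·t and substitute into x ≡ 2 (mod 12): 14·t ≡ 2 − 6 = -4 (mod 12).
    Divide the congruence (and modulus) by g = 2: 7·t ≡ -2 (mod 6).
    Reduce coefficients mod 6: 1·t ≡ 4 (mod 6).
    So t ≡ 4 (mod 6).
    Then x = 6 + 14·4 = 62, valid modulo lcm(14, 12) = 84: x ≡ 62 (mod 84).
  Combine with x ≡ 5 (mod 9): gcd(84, 9) = 3; 5 - 62 = -57, which IS divisible by 3, so compatible.
    Write x = 62 + 84·t and substitute into x ≡ 5 (mod 9): 84·t ≡ 5 − 62 = -57 (mod 9).
    Divide the congruence (and modulus) by g = 3: 28·t ≡ -19 (mod 3).
    Reduce coefficients mod 3: 1·t ≡ 2 (mod 3).
    So t ≡ 2 (mod 3).
    Then x = 62 + 84·2 = 230, valid modulo lcm(84, 9) = 252: x ≡ 230 (mod 252).
Verify: 230 mod 14 = 6, 230 mod 12 = 2, 230 mod 9 = 5.

x ≡ 230 (mod 252).
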